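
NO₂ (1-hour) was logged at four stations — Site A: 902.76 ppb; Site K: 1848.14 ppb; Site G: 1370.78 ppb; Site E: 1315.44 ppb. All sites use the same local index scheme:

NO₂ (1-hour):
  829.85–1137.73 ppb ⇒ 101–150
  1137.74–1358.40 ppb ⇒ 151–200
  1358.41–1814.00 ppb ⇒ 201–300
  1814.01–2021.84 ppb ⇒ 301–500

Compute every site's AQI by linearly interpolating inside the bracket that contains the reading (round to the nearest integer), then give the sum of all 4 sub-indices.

841

Site A: row 829.85–1137.73 (AQI 101–150). (150−101)·(902.76−829.85)/(1137.73−829.85) + 101 = 49·72.91/307.88 + 101 ≈ 112.60 → 113.
Site K: 1848.14 ∈ [1814.01, 2021.84] ↔ index [301, 500].
301 + (1848.14−1814.01)·(500−301)/(2021.84−1814.01) = 301 + 34.13·199/207.83 ≈ 333.68, so AQI = 334.
Site G 1370.78: bracket 1358.41–1814.00 → index 201–300; slope 99/455.59, offset 12.37.
AQI = 201 + 99/455.59·12.37 ≈ 203.69 ⇒ 204.
Site E: 1315.44 ∈ [1137.74, 1358.40] ↔ index [151, 200].
151 + (1315.44−1137.74)·(200−151)/(1358.40−1137.74) = 151 + 177.70·49/220.66 ≈ 190.46, so AQI = 190.
AQIs: Site A=113, Site K=334, Site G=204, Site E=190. Sum = 113 + 334 + 204 + 190 = 841.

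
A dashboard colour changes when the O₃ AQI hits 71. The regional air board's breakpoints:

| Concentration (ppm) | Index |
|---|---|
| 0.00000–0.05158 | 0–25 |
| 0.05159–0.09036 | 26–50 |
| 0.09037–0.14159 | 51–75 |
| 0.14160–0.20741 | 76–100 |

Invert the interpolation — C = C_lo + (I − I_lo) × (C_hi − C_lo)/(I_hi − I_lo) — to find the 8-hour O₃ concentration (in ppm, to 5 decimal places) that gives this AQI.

0.13305

AQI 71 lies in the 51–75 band, which corresponds to 0.09037–0.14159 ppm.
C = 0.09037 + (71−51)×(0.14159−0.09037)/(75−51) = 0.09037 + 20×0.05122/24 ≈ 0.1330533 ppm → 0.13305 ppm to 5 dp.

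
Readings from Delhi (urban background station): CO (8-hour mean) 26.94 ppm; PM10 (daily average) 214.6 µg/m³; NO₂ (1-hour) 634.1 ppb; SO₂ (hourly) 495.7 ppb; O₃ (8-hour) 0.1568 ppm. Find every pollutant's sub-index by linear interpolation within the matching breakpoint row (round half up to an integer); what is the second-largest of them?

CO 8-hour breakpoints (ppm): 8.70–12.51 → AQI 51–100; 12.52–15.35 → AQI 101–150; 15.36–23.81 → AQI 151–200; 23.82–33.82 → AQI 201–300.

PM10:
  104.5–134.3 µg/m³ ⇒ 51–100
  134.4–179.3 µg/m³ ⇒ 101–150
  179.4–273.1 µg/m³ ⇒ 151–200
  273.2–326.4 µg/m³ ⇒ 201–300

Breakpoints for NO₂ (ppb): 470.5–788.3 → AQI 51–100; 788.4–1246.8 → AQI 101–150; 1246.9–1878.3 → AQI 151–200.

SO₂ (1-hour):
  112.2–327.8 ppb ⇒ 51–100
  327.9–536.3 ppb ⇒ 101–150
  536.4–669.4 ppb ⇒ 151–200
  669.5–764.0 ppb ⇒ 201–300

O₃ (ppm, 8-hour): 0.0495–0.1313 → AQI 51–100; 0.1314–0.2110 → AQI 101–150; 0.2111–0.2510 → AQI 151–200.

CO: 26.94 lies in 23.82–33.82, so I_lo=201, I_hi=300, C_lo=23.82, C_hi=33.82.
(300−201)/(33.82−23.82) × (26.94−23.82) + 201 = 99/10.00 × 3.12 + 201 ≈ 231.89 → 232.
PM10 214.6: bracket 179.4–273.1 → index 151–200; slope 49/93.7, offset 35.2.
AQI = 151 + 49/93.7·35.2 ≈ 169.41 ⇒ 169.
NO₂: 634.1 ∈ [470.5, 788.3] ↔ index [51, 100].
51 + (634.1−470.5)·(100−51)/(788.3−470.5) = 51 + 163.6·49/317.8 ≈ 76.22, so AQI = 76.
SO₂: 495.7 lies in 327.9–536.3, so I_lo=101, I_hi=150, C_lo=327.9, C_hi=536.3.
(150−101)/(536.3−327.9) × (495.7−327.9) + 101 = 49/208.4 × 167.8 + 101 ≈ 140.45 → 140.
O₃: row 0.1314–0.2110 (AQI 101–150). (150−101)·(0.1568−0.1314)/(0.2110−0.1314) + 101 = 49·0.0254/0.0796 + 101 ≈ 116.64 → 117.
Sub-indices: CO→232, PM10→169, NO₂→76, SO₂→140, O₃→117. Ranked high→low: 232, 169, 140, 117, 76. Second-highest sub-index = 169.

169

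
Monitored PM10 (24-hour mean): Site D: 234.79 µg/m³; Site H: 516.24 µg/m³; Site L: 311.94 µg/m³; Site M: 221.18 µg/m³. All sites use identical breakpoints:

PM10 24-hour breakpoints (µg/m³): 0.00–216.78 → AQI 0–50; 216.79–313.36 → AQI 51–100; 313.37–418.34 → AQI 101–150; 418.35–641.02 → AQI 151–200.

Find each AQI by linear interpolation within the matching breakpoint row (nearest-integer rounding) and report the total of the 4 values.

Site D: 234.79 lies in 216.79–313.36, so I_lo=51, I_hi=100, C_lo=216.79, C_hi=313.36.
(100−51)/(313.36−216.79) × (234.79−216.79) + 51 = 49/96.57 × 18.00 + 51 ≈ 60.13 → 60.
Site H: 516.24 ∈ [418.35, 641.02] ↔ index [151, 200].
151 + (516.24−418.35)·(200−151)/(641.02−418.35) = 151 + 97.89·49/222.67 ≈ 172.54, so AQI = 173.
Site L: row 216.79–313.36 (AQI 51–100). (100−51)·(311.94−216.79)/(313.36−216.79) + 51 = 49·95.15/96.57 + 51 ≈ 99.28 → 99.
Site M: 221.18 lies in 216.79–313.36, so I_lo=51, I_hi=100, C_lo=216.79, C_hi=313.36.
(100−51)/(313.36−216.79) × (221.18−216.79) + 51 = 49/96.57 × 4.39 + 51 ≈ 53.23 → 53.
AQIs: Site D=60, Site H=173, Site L=99, Site M=53. Sum = 60 + 173 + 99 + 53 = 385.

385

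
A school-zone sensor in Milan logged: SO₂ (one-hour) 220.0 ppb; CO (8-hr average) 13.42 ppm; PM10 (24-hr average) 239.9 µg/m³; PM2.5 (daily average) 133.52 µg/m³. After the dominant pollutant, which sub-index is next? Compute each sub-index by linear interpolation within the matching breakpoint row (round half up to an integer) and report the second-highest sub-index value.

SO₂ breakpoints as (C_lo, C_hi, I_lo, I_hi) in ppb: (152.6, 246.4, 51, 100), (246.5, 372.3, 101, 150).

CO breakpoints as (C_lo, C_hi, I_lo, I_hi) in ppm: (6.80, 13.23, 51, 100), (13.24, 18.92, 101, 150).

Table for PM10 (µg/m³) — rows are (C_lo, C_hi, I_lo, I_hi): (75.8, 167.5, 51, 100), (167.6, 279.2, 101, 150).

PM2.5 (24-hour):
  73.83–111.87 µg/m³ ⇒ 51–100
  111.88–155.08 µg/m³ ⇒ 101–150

SO₂: row 152.6–246.4 (AQI 51–100). (100−51)·(220.0−152.6)/(246.4−152.6) + 51 = 49·67.4/93.8 + 51 ≈ 86.21 → 86.
CO 13.42: bracket 13.24–18.92 → index 101–150; slope 49/5.68, offset 0.18.
AQI = 101 + 49/5.68·0.18 ≈ 102.55 ⇒ 103.
PM10: 239.9 lies in 167.6–279.2, so I_lo=101, I_hi=150, C_lo=167.6, C_hi=279.2.
(150−101)/(279.2−167.6) × (239.9−167.6) + 101 = 49/111.6 × 72.3 + 101 ≈ 132.74 → 133.
PM2.5: 133.52 ∈ [111.88, 155.08] ↔ index [101, 150].
101 + (133.52−111.88)·(150−101)/(155.08−111.88) = 101 + 21.64·49/43.20 ≈ 125.55, so AQI = 126.
Sub-indices: SO₂→86, CO→103, PM10→133, PM2.5→126. Ranked high→low: 133, 126, 103, 86. Second-highest sub-index = 126.

126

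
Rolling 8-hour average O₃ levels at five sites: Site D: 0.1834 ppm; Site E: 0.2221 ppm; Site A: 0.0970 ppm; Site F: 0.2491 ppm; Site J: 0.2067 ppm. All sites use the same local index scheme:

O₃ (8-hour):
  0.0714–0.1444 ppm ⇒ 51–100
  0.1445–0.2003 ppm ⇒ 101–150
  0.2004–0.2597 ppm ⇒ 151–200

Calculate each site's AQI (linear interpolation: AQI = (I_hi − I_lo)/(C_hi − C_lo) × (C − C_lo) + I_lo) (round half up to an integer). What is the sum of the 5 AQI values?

719

Site D: row 0.1445–0.2003 (AQI 101–150). (150−101)·(0.1834−0.1445)/(0.2003−0.1445) + 101 = 49·0.0389/0.0558 + 101 ≈ 135.16 → 135.
Site E 0.2221: bracket 0.2004–0.2597 → index 151–200; slope 49/0.0593, offset 0.0217.
AQI = 151 + 49/0.0593·0.0217 ≈ 168.93 ⇒ 169.
Site A: 0.0970 lies in 0.0714–0.1444, so I_lo=51, I_hi=100, C_lo=0.0714, C_hi=0.1444.
(100−51)/(0.1444−0.0714) × (0.0970−0.0714) + 51 = 49/0.0730 × 0.0256 + 51 ≈ 68.18 → 68.
Site F 0.2491: bracket 0.2004–0.2597 → index 151–200; slope 49/0.0593, offset 0.0487.
AQI = 151 + 49/0.0593·0.0487 ≈ 191.24 ⇒ 191.
Site J: 0.2067 lies in 0.2004–0.2597, so I_lo=151, I_hi=200, C_lo=0.2004, C_hi=0.2597.
(200−151)/(0.2597−0.2004) × (0.2067−0.2004) + 151 = 49/0.0593 × 0.0063 + 151 ≈ 156.21 → 156.
AQIs: Site D=135, Site E=169, Site A=68, Site F=191, Site J=156. Sum = 135 + 169 + 68 + 191 + 156 = 719.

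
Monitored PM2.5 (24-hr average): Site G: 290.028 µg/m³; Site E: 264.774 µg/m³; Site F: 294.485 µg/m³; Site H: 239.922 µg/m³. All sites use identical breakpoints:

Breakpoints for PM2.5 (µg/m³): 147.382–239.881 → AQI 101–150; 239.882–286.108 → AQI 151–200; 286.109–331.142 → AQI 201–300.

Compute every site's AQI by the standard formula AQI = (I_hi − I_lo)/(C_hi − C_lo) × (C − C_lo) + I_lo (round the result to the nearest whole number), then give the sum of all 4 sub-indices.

Site G: 290.028 lies in 286.109–331.142, so I_lo=201, I_hi=300, C_lo=286.109, C_hi=331.142.
(300−201)/(331.142−286.109) × (290.028−286.109) + 201 = 99/45.033 × 3.919 + 201 ≈ 209.62 → 210.
Site E: 264.774 lies in 239.882–286.108, so I_lo=151, I_hi=200, C_lo=239.882, C_hi=286.108.
(200−151)/(286.108−239.882) × (264.774−239.882) + 151 = 49/46.226 × 24.892 + 151 ≈ 177.39 → 177.
Site F 294.485: bracket 286.109–331.142 → index 201–300; slope 99/45.033, offset 8.376.
AQI = 201 + 99/45.033·8.376 ≈ 219.41 ⇒ 219.
Site H: row 239.882–286.108 (AQI 151–200). (200−151)·(239.922−239.882)/(286.108−239.882) + 151 = 49·0.040/46.226 + 151 ≈ 151.04 → 151.
AQIs: Site G=210, Site E=177, Site F=219, Site H=151. Sum = 210 + 177 + 219 + 151 = 757.

757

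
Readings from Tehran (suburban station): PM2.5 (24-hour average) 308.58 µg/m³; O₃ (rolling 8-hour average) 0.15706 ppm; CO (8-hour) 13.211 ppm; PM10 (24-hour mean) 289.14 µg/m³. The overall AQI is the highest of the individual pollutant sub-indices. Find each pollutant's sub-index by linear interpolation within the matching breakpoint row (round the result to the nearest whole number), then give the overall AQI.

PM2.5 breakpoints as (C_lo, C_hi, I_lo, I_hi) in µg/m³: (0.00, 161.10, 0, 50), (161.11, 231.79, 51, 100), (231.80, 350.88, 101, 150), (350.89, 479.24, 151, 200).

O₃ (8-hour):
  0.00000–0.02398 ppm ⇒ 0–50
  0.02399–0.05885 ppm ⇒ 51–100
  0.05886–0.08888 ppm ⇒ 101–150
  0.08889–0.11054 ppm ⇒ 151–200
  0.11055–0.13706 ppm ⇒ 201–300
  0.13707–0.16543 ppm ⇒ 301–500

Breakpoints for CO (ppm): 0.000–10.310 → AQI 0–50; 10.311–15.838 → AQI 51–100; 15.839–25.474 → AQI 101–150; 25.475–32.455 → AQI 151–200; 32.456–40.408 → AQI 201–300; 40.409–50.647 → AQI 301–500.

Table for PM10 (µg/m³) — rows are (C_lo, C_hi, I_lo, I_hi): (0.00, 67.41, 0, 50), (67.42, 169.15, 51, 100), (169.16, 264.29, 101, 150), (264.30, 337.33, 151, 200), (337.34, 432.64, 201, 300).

PM2.5: 308.58 ∈ [231.80, 350.88] ↔ index [101, 150].
101 + (308.58−231.80)·(150−101)/(350.88−231.80) = 101 + 76.78·49/119.08 ≈ 132.59, so AQI = 133.
O₃ 0.15706: bracket 0.13707–0.16543 → index 301–500; slope 199/0.02836, offset 0.01999.
AQI = 301 + 199/0.02836·0.01999 ≈ 441.27 ⇒ 441.
CO 13.211: bracket 10.311–15.838 → index 51–100; slope 49/5.527, offset 2.900.
AQI = 51 + 49/5.527·2.900 ≈ 76.71 ⇒ 77.
PM10: 289.14 lies in 264.30–337.33, so I_lo=151, I_hi=200, C_lo=264.30, C_hi=337.33.
(200−151)/(337.33−264.30) × (289.14−264.30) + 151 = 49/73.03 × 24.84 + 151 ≈ 167.67 → 168.
Sub-indices: PM2.5→133, O₃→441, CO→77, PM10→168. Overall AQI = max = 441; dominant pollutant is O₃.

441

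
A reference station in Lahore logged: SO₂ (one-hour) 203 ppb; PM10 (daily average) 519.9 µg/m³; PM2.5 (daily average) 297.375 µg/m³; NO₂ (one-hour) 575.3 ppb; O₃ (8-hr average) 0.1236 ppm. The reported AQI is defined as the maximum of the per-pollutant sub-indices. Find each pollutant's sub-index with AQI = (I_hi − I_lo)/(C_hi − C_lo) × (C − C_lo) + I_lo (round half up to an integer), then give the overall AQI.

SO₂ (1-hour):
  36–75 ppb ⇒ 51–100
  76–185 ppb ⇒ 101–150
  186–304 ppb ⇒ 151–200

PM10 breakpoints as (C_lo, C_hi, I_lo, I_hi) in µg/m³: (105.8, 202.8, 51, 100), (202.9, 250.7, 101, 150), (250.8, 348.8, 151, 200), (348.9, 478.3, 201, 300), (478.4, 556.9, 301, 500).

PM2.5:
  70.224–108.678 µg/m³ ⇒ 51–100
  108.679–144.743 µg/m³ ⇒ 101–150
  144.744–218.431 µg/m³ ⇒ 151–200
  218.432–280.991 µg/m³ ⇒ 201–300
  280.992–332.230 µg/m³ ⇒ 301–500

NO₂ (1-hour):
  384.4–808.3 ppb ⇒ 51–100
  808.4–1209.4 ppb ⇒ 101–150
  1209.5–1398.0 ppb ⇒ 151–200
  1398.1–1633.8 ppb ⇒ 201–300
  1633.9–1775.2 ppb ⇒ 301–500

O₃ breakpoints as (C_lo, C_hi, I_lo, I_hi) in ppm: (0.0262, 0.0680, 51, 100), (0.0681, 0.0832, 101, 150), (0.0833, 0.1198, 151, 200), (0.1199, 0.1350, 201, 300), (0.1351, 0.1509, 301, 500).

SO₂: 203 lies in 186–304, so I_lo=151, I_hi=200, C_lo=186, C_hi=304.
(200−151)/(304−186) × (203−186) + 151 = 49/118 × 17 + 151 ≈ 158.06 → 158.
PM10 519.9: bracket 478.4–556.9 → index 301–500; slope 199/78.5, offset 41.5.
AQI = 301 + 199/78.5·41.5 ≈ 406.20 ⇒ 406.
PM2.5: 297.375 lies in 280.992–332.230, so I_lo=301, I_hi=500, C_lo=280.992, C_hi=332.230.
(500−301)/(332.230−280.992) × (297.375−280.992) + 301 = 199/51.238 × 16.383 + 301 ≈ 364.63 → 365.
NO₂: 575.3 lies in 384.4–808.3, so I_lo=51, I_hi=100, C_lo=384.4, C_hi=808.3.
(100−51)/(808.3−384.4) × (575.3−384.4) + 51 = 49/423.9 × 190.9 + 51 ≈ 73.07 → 73.
O₃: row 0.1199–0.1350 (AQI 201–300). (300−201)·(0.1236−0.1199)/(0.1350−0.1199) + 201 = 99·0.0037/0.0151 + 201 ≈ 225.26 → 225.
Sub-indices: SO₂→158, PM10→406, PM2.5→365, NO₂→73, O₃→225. Overall AQI = max = 406; dominant pollutant is PM10.

406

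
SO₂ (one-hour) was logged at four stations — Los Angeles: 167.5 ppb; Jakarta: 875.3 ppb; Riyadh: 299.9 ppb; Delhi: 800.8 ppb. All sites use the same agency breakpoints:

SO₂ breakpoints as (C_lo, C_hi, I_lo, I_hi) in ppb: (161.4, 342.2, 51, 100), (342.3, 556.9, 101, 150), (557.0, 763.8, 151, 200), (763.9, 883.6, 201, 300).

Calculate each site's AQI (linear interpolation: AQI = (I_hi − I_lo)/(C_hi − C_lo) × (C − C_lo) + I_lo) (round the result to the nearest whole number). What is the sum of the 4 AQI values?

Los Angeles: 167.5 lies in 161.4–342.2, so I_lo=51, I_hi=100, C_lo=161.4, C_hi=342.2.
(100−51)/(342.2−161.4) × (167.5−161.4) + 51 = 49/180.8 × 6.1 + 51 ≈ 52.65 → 53.
Jakarta: row 763.9–883.6 (AQI 201–300). (300−201)·(875.3−763.9)/(883.6−763.9) + 201 = 99·111.4/119.7 + 201 ≈ 293.14 → 293.
Riyadh 299.9: bracket 161.4–342.2 → index 51–100; slope 49/180.8, offset 138.5.
AQI = 51 + 49/180.8·138.5 ≈ 88.54 ⇒ 89.
Delhi 800.8: bracket 763.9–883.6 → index 201–300; slope 99/119.7, offset 36.9.
AQI = 201 + 99/119.7·36.9 ≈ 231.52 ⇒ 232.
AQIs: Los Angeles=53, Jakarta=293, Riyadh=89, Delhi=232. Sum = 53 + 293 + 89 + 232 = 667.

667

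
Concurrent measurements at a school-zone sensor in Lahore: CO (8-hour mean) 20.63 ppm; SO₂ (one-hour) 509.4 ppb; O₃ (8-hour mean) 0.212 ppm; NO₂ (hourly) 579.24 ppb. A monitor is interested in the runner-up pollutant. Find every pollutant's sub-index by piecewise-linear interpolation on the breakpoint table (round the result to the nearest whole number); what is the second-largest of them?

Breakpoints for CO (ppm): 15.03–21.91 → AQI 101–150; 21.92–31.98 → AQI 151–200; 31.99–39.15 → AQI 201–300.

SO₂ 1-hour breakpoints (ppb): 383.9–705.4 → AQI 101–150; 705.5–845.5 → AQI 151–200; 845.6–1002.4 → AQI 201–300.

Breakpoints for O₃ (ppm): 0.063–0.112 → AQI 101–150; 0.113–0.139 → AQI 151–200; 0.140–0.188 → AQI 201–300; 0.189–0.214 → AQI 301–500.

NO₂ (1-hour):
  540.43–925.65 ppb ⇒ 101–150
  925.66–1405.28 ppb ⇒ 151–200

CO: 20.63 ∈ [15.03, 21.91] ↔ index [101, 150].
101 + (20.63−15.03)·(150−101)/(21.91−15.03) = 101 + 5.60·49/6.88 ≈ 140.88, so AQI = 141.
SO₂: 509.4 lies in 383.9–705.4, so I_lo=101, I_hi=150, C_lo=383.9, C_hi=705.4.
(150−101)/(705.4−383.9) × (509.4−383.9) + 101 = 49/321.5 × 125.5 + 101 ≈ 120.13 → 120.
O₃: row 0.189–0.214 (AQI 301–500). (500−301)·(0.212−0.189)/(0.214−0.189) + 301 = 199·0.023/0.025 + 301 ≈ 484.08 → 484.
NO₂: row 540.43–925.65 (AQI 101–150). (150−101)·(579.24−540.43)/(925.65−540.43) + 101 = 49·38.81/385.22 + 101 ≈ 105.94 → 106.
Sub-indices: CO→141, SO₂→120, O₃→484, NO₂→106. Ranked high→low: 484, 141, 120, 106. Second-highest sub-index = 141.

141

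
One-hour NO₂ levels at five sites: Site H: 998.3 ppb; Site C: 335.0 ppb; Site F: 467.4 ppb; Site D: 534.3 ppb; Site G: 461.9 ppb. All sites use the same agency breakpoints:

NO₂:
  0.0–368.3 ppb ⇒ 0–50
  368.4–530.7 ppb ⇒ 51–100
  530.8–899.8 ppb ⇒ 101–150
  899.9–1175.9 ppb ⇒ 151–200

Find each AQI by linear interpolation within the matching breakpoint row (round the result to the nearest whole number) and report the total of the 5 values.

474

Site H: 998.3 ∈ [899.9, 1175.9] ↔ index [151, 200].
151 + (998.3−899.9)·(200−151)/(1175.9−899.9) = 151 + 98.4·49/276.0 ≈ 168.47, so AQI = 168.
Site C: row 0.0–368.3 (AQI 0–50). (50−0)·(335.0−0.0)/(368.3−0.0) + 0 = 50·335.0/368.3 + 0 ≈ 45.48 → 45.
Site F: row 368.4–530.7 (AQI 51–100). (100−51)·(467.4−368.4)/(530.7−368.4) + 51 = 49·99.0/162.3 + 51 ≈ 80.89 → 81.
Site D 534.3: bracket 530.8–899.8 → index 101–150; slope 49/369.0, offset 3.5.
AQI = 101 + 49/369.0·3.5 ≈ 101.46 ⇒ 101.
Site G 461.9: bracket 368.4–530.7 → index 51–100; slope 49/162.3, offset 93.5.
AQI = 51 + 49/162.3·93.5 ≈ 79.23 ⇒ 79.
AQIs: Site H=168, Site C=45, Site F=81, Site D=101, Site G=79. Sum = 168 + 45 + 81 + 101 + 79 = 474.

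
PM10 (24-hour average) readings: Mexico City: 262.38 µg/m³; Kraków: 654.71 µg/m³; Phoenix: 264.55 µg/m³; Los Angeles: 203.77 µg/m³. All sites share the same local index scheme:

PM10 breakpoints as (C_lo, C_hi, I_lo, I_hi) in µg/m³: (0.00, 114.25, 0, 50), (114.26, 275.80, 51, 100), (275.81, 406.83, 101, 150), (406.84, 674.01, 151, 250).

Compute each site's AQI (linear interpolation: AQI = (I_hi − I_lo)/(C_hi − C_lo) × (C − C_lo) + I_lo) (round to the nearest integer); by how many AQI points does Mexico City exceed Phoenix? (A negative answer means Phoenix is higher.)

Mexico City: 262.38 lies in 114.26–275.80, so I_lo=51, I_hi=100, C_lo=114.26, C_hi=275.80.
(100−51)/(275.80−114.26) × (262.38−114.26) + 51 = 49/161.54 × 148.12 + 51 ≈ 95.93 → 96.
Kraków 654.71: bracket 406.84–674.01 → index 151–250; slope 99/267.17, offset 247.87.
AQI = 151 + 99/267.17·247.87 ≈ 242.85 ⇒ 243.
Phoenix 264.55: bracket 114.26–275.80 → index 51–100; slope 49/161.54, offset 150.29.
AQI = 51 + 49/161.54·150.29 ≈ 96.59 ⇒ 97.
Los Angeles: row 114.26–275.80 (AQI 51–100). (100−51)·(203.77−114.26)/(275.80−114.26) + 51 = 49·89.51/161.54 + 51 ≈ 78.15 → 78.
AQIs: Mexico City=96, Kraków=243, Phoenix=97, Los Angeles=78. Mexico City (96) − Phoenix (97) = -1.

-1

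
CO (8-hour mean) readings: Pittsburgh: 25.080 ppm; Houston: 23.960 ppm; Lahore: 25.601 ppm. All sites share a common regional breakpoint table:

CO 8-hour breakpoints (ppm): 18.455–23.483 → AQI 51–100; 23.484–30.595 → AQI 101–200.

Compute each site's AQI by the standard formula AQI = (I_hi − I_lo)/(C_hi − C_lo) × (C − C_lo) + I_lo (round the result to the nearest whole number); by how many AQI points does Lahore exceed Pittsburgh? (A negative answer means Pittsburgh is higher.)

Pittsburgh 25.080: bracket 23.484–30.595 → index 101–200; slope 99/7.111, offset 1.596.
AQI = 101 + 99/7.111·1.596 ≈ 123.22 ⇒ 123.
Houston: row 23.484–30.595 (AQI 101–200). (200−101)·(23.960−23.484)/(30.595−23.484) + 101 = 99·0.476/7.111 + 101 ≈ 107.63 → 108.
Lahore: row 23.484–30.595 (AQI 101–200). (200−101)·(25.601−23.484)/(30.595−23.484) + 101 = 99·2.117/7.111 + 101 ≈ 130.47 → 130.
AQIs: Pittsburgh=123, Houston=108, Lahore=130. Lahore (130) − Pittsburgh (123) = 7.

7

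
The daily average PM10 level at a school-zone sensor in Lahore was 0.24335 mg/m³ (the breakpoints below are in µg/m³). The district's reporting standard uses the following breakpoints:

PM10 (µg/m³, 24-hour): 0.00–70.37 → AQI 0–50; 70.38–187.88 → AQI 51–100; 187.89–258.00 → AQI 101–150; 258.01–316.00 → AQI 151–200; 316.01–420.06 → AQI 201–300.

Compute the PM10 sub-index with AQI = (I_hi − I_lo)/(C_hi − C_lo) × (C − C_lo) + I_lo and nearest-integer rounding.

Convert: 0.24335 mg/m³ = 243.35 µg/m³.
PM10: row 187.89–258.00 (AQI 101–150). (150−101)·(243.35−187.89)/(258.00−187.89) + 101 = 49·55.46/70.11 + 101 ≈ 139.76 → 140.

140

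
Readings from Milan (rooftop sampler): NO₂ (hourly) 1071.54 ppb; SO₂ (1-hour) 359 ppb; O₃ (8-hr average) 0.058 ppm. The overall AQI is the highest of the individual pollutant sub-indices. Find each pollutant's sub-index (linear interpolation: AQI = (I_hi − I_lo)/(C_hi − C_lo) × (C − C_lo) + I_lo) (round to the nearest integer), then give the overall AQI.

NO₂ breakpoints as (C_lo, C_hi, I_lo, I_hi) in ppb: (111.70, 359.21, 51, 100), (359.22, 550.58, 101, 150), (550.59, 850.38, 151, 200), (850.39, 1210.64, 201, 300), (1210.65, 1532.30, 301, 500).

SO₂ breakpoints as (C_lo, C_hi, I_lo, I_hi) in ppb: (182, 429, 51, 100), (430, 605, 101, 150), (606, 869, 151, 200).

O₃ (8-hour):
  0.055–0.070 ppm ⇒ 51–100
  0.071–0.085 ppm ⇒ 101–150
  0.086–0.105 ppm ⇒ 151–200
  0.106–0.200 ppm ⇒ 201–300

262

NO₂: 1071.54 ∈ [850.39, 1210.64] ↔ index [201, 300].
201 + (1071.54−850.39)·(300−201)/(1210.64−850.39) = 201 + 221.15·99/360.25 ≈ 261.77, so AQI = 262.
SO₂ 359: bracket 182–429 → index 51–100; slope 49/247, offset 177.
AQI = 51 + 49/247·177 ≈ 86.11 ⇒ 86.
O₃: 0.058 lies in 0.055–0.070, so I_lo=51, I_hi=100, C_lo=0.055, C_hi=0.070.
(100−51)/(0.070−0.055) × (0.058−0.055) + 51 = 49/0.015 × 0.003 + 51 ≈ 60.80 → 61.
Sub-indices: NO₂→262, SO₂→86, O₃→61. Overall AQI = max = 262; dominant pollutant is NO₂.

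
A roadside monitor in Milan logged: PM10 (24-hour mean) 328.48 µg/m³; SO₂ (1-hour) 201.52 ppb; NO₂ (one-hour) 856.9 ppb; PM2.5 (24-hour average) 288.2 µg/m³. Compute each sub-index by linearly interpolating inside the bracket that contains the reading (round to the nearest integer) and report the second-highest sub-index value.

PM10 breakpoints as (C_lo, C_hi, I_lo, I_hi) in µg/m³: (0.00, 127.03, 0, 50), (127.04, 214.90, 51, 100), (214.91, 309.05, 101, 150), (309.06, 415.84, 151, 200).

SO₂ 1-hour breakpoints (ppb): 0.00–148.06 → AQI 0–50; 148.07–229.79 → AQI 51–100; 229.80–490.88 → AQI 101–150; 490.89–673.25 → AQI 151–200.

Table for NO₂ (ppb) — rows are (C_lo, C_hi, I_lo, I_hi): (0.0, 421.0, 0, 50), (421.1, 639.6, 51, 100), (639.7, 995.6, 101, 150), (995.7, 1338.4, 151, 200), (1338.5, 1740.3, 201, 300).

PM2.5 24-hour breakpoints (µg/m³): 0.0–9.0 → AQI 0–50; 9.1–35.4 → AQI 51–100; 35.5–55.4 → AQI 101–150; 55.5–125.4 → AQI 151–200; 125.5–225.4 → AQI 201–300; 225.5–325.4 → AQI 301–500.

PM10: 328.48 lies in 309.06–415.84, so I_lo=151, I_hi=200, C_lo=309.06, C_hi=415.84.
(200−151)/(415.84−309.06) × (328.48−309.06) + 151 = 49/106.78 × 19.42 + 151 ≈ 159.91 → 160.
SO₂: 201.52 lies in 148.07–229.79, so I_lo=51, I_hi=100, C_lo=148.07, C_hi=229.79.
(100−51)/(229.79−148.07) × (201.52−148.07) + 51 = 49/81.72 × 53.45 + 51 ≈ 83.05 → 83.
NO₂ 856.9: bracket 639.7–995.6 → index 101–150; slope 49/355.9, offset 217.2.
AQI = 101 + 49/355.9·217.2 ≈ 130.90 ⇒ 131.
PM2.5: 288.2 ∈ [225.5, 325.4] ↔ index [301, 500].
301 + (288.2−225.5)·(500−301)/(325.4−225.5) = 301 + 62.7·199/99.9 ≈ 425.90, so AQI = 426.
Sub-indices: PM10→160, SO₂→83, NO₂→131, PM2.5→426. Ranked high→low: 426, 160, 131, 83. Second-highest sub-index = 160.

160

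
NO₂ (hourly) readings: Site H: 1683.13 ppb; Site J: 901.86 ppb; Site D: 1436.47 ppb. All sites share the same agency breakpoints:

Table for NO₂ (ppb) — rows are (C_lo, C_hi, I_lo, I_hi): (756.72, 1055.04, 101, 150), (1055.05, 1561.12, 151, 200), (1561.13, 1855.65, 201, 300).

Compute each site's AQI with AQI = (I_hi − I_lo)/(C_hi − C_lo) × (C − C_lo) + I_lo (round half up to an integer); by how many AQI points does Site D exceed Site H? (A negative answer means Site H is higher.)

Site H 1683.13: bracket 1561.13–1855.65 → index 201–300; slope 99/294.52, offset 122.00.
AQI = 201 + 99/294.52·122.00 ≈ 242.01 ⇒ 242.
Site J: row 756.72–1055.04 (AQI 101–150). (150−101)·(901.86−756.72)/(1055.04−756.72) + 101 = 49·145.14/298.32 + 101 ≈ 124.84 → 125.
Site D: row 1055.05–1561.12 (AQI 151–200). (200−151)·(1436.47−1055.05)/(1561.12−1055.05) + 151 = 49·381.42/506.07 + 151 ≈ 187.93 → 188.
AQIs: Site H=242, Site J=125, Site D=188. Site D (188) − Site H (242) = -54.

-54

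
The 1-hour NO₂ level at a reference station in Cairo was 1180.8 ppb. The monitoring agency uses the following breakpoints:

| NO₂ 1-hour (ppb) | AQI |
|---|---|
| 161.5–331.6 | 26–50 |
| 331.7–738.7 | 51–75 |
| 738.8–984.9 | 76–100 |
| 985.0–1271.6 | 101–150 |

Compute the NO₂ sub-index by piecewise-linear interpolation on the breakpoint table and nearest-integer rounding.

134

NO₂ 1180.8: bracket 985.0–1271.6 → index 101–150; slope 49/286.6, offset 195.8.
AQI = 101 + 49/286.6·195.8 ≈ 134.48 ⇒ 134.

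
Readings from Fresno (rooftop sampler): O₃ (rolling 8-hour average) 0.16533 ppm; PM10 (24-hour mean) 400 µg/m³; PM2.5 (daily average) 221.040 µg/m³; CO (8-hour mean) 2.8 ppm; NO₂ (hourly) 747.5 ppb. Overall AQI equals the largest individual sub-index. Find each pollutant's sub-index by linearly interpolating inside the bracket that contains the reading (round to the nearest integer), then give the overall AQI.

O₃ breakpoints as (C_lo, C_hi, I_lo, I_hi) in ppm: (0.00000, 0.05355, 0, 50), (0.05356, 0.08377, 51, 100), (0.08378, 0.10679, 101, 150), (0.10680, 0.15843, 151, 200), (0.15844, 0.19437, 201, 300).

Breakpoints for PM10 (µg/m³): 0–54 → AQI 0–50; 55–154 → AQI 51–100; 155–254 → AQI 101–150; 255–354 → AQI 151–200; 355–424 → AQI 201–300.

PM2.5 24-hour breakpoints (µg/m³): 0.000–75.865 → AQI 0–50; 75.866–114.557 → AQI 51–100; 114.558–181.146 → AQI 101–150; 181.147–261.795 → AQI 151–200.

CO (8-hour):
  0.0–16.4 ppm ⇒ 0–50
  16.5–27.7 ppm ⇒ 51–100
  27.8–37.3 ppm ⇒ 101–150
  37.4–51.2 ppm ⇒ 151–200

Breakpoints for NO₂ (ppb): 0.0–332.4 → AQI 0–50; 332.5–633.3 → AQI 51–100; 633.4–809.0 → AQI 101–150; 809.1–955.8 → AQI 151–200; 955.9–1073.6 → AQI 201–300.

266

O₃: row 0.15844–0.19437 (AQI 201–300). (300−201)·(0.16533−0.15844)/(0.19437−0.15844) + 201 = 99·0.00689/0.03593 + 201 ≈ 219.98 → 220.
PM10 400: bracket 355–424 → index 201–300; slope 99/69, offset 45.
AQI = 201 + 99/69·45 ≈ 265.57 ⇒ 266.
PM2.5: 221.040 lies in 181.147–261.795, so I_lo=151, I_hi=200, C_lo=181.147, C_hi=261.795.
(200−151)/(261.795−181.147) × (221.040−181.147) + 151 = 49/80.648 × 39.893 + 151 ≈ 175.24 → 175.
CO: 2.8 lies in 0.0–16.4, so I_lo=0, I_hi=50, C_lo=0.0, C_hi=16.4.
(50−0)/(16.4−0.0) × (2.8−0.0) + 0 = 50/16.4 × 2.8 + 0 ≈ 8.54 → 9.
NO₂ 747.5: bracket 633.4–809.0 → index 101–150; slope 49/175.6, offset 114.1.
AQI = 101 + 49/175.6·114.1 ≈ 132.84 ⇒ 133.
Sub-indices: O₃→220, PM10→266, PM2.5→175, CO→9, NO₂→133. Overall AQI = max = 266; dominant pollutant is PM10.
AQI 266: Very Unhealthy.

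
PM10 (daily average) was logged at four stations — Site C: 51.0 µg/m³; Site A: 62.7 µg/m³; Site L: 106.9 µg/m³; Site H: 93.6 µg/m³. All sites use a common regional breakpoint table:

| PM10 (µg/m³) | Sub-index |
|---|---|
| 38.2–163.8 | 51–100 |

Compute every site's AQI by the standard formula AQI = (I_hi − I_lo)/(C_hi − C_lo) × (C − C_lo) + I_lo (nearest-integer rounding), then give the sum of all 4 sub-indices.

Site C: 51.0 ∈ [38.2, 163.8] ↔ index [51, 100].
51 + (51.0−38.2)·(100−51)/(163.8−38.2) = 51 + 12.8·49/125.6 ≈ 55.99, so AQI = 56.
Site A: row 38.2–163.8 (AQI 51–100). (100−51)·(62.7−38.2)/(163.8−38.2) + 51 = 49·24.5/125.6 + 51 ≈ 60.56 → 61.
Site L: row 38.2–163.8 (AQI 51–100). (100−51)·(106.9−38.2)/(163.8−38.2) + 51 = 49·68.7/125.6 + 51 ≈ 77.80 → 78.
Site H 93.6: bracket 38.2–163.8 → index 51–100; slope 49/125.6, offset 55.4.
AQI = 51 + 49/125.6·55.4 ≈ 72.61 ⇒ 73.
AQIs: Site C=56, Site A=61, Site L=78, Site H=73. Sum = 56 + 61 + 78 + 73 = 268.

268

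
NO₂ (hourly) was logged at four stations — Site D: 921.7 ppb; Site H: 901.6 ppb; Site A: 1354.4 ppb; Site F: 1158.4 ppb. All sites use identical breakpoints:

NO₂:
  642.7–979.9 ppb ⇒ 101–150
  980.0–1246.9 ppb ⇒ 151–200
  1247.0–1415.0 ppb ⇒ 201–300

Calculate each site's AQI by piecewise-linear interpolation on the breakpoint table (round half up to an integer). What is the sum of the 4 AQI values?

729

Site D: 921.7 lies in 642.7–979.9, so I_lo=101, I_hi=150, C_lo=642.7, C_hi=979.9.
(150−101)/(979.9−642.7) × (921.7−642.7) + 101 = 49/337.2 × 279.0 + 101 ≈ 141.54 → 142.
Site H: row 642.7–979.9 (AQI 101–150). (150−101)·(901.6−642.7)/(979.9−642.7) + 101 = 49·258.9/337.2 + 101 ≈ 138.62 → 139.
Site A: 1354.4 ∈ [1247.0, 1415.0] ↔ index [201, 300].
201 + (1354.4−1247.0)·(300−201)/(1415.0−1247.0) = 201 + 107.4·99/168.0 ≈ 264.29, so AQI = 264.
Site F: row 980.0–1246.9 (AQI 151–200). (200−151)·(1158.4−980.0)/(1246.9−980.0) + 151 = 49·178.4/266.9 + 151 ≈ 183.75 → 184.
AQIs: Site D=142, Site H=139, Site A=264, Site F=184. Sum = 142 + 139 + 264 + 184 = 729.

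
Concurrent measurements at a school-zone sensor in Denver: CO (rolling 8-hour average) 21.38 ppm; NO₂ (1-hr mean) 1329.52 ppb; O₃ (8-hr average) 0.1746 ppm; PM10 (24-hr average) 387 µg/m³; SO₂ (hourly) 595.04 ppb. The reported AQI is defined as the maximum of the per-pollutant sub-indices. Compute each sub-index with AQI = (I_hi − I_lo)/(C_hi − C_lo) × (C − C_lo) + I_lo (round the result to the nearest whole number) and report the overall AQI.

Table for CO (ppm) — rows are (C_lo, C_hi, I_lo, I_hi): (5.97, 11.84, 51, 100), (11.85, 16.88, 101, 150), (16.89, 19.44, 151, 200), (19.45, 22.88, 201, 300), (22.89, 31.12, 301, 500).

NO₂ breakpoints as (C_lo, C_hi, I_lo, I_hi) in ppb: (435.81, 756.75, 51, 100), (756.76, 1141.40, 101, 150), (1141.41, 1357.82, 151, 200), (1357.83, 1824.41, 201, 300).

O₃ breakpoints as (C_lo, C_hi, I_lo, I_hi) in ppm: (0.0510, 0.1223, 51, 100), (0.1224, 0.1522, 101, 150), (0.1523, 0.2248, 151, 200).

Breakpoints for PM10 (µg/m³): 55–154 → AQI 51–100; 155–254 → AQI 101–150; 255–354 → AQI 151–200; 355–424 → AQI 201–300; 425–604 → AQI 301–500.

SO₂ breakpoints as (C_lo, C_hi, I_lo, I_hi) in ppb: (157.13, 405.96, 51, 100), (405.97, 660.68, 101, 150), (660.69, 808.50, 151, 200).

257

CO 21.38: bracket 19.45–22.88 → index 201–300; slope 99/3.43, offset 1.93.
AQI = 201 + 99/3.43·1.93 ≈ 256.71 ⇒ 257.
NO₂ 1329.52: bracket 1141.41–1357.82 → index 151–200; slope 49/216.41, offset 188.11.
AQI = 151 + 49/216.41·188.11 ≈ 193.59 ⇒ 194.
O₃: row 0.1523–0.2248 (AQI 151–200). (200−151)·(0.1746−0.1523)/(0.2248−0.1523) + 151 = 49·0.0223/0.0725 + 151 ≈ 166.07 → 166.
PM10: 387 ∈ [355, 424] ↔ index [201, 300].
201 + (387−355)·(300−201)/(424−355) = 201 + 32·99/69 ≈ 246.91, so AQI = 247.
SO₂ 595.04: bracket 405.97–660.68 → index 101–150; slope 49/254.71, offset 189.07.
AQI = 101 + 49/254.71·189.07 ≈ 137.37 ⇒ 137.
Sub-indices: CO→257, NO₂→194, O₃→166, PM10→247, SO₂→137. Overall AQI = max = 257; dominant pollutant is CO.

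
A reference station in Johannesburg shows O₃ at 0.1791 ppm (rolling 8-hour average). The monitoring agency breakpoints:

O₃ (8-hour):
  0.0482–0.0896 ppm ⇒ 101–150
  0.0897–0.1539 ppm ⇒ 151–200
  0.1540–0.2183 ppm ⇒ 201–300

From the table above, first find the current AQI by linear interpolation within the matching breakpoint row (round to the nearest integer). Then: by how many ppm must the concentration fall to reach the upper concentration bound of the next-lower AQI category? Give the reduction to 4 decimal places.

O₃: row 0.1540–0.2183 (AQI 201–300). (300−201)·(0.1791−0.1540)/(0.2183−0.1540) + 201 = 99·0.0251/0.0643 + 201 ≈ 239.65 → 240.
Current AQI 240 is in the Very Unhealthy range (201–300). The next-lower category tops out at AQI 200, whose upper concentration bound is 0.1539 ppm.
Reduction needed = 0.1791 − 0.1539 = 0.0252 ppm.

0.0252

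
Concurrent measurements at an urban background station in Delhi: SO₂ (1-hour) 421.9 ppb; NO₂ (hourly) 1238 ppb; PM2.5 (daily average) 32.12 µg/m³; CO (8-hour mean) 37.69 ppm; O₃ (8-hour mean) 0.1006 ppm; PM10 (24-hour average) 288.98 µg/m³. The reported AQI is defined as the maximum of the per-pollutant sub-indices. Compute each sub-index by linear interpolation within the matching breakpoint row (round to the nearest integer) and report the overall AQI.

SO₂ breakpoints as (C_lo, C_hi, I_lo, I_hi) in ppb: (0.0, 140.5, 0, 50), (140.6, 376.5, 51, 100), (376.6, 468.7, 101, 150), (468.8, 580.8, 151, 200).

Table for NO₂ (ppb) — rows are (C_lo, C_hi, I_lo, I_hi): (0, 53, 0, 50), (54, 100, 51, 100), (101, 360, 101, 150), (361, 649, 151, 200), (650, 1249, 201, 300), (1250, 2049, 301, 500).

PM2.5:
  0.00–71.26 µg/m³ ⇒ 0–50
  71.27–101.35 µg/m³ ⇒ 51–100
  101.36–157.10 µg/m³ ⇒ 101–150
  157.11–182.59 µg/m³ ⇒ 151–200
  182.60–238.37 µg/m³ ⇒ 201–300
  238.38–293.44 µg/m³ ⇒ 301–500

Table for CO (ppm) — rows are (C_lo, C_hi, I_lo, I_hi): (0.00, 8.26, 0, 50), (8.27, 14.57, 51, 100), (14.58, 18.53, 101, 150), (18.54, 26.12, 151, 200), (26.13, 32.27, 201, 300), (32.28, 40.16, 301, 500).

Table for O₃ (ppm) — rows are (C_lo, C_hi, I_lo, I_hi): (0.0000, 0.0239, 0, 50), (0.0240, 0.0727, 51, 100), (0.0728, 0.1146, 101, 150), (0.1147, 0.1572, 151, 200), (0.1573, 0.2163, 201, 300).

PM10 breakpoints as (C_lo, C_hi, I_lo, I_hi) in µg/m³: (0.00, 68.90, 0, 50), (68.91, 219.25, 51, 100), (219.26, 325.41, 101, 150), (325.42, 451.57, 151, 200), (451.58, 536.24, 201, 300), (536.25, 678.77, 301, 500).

SO₂: 421.9 ∈ [376.6, 468.7] ↔ index [101, 150].
101 + (421.9−376.6)·(150−101)/(468.7−376.6) = 101 + 45.3·49/92.1 ≈ 125.10, so AQI = 125.
NO₂ 1238: bracket 650–1249 → index 201–300; slope 99/599, offset 588.
AQI = 201 + 99/599·588 ≈ 298.18 ⇒ 298.
PM2.5: 32.12 ∈ [0.00, 71.26] ↔ index [0, 50].
0 + (32.12−0.00)·(50−0)/(71.26−0.00) = 0 + 32.12·50/71.26 ≈ 22.54, so AQI = 23.
CO: row 32.28–40.16 (AQI 301–500). (500−301)·(37.69−32.28)/(40.16−32.28) + 301 = 199·5.41/7.88 + 301 ≈ 437.62 → 438.
O₃ 0.1006: bracket 0.0728–0.1146 → index 101–150; slope 49/0.0418, offset 0.0278.
AQI = 101 + 49/0.0418·0.0278 ≈ 133.59 ⇒ 134.
PM10: 288.98 lies in 219.26–325.41, so I_lo=101, I_hi=150, C_lo=219.26, C_hi=325.41.
(150−101)/(325.41−219.26) × (288.98−219.26) + 101 = 49/106.15 × 69.72 + 101 ≈ 133.18 → 133.
Sub-indices: SO₂→125, NO₂→298, PM2.5→23, CO→438, O₃→134, PM10→133. Overall AQI = max = 438; dominant pollutant is CO.
AQI 438: Hazardous.

438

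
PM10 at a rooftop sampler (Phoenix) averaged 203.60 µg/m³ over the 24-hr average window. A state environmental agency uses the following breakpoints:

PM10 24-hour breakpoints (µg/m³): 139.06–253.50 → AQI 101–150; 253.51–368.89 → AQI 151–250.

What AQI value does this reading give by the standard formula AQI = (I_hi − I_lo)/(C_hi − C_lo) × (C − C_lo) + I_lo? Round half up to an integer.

PM10: 203.60 ∈ [139.06, 253.50] ↔ index [101, 150].
101 + (203.60−139.06)·(150−101)/(253.50−139.06) = 101 + 64.54·49/114.44 ≈ 128.63, so AQI = 129.

129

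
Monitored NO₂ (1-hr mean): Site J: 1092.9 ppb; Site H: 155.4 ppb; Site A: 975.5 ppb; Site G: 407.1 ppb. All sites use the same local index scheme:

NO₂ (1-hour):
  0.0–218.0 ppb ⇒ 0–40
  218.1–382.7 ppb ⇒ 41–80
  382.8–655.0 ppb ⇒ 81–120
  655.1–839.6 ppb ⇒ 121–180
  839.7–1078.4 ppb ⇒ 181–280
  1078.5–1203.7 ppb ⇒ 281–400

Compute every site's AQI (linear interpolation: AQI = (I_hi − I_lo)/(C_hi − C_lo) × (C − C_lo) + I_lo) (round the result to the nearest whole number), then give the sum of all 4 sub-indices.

Site J 1092.9: bracket 1078.5–1203.7 → index 281–400; slope 119/125.2, offset 14.4.
AQI = 281 + 119/125.2·14.4 ≈ 294.69 ⇒ 295.
Site H: row 0.0–218.0 (AQI 0–40). (40−0)·(155.4−0.0)/(218.0−0.0) + 0 = 40·155.4/218.0 + 0 ≈ 28.51 → 29.
Site A 975.5: bracket 839.7–1078.4 → index 181–280; slope 99/238.7, offset 135.8.
AQI = 181 + 99/238.7·135.8 ≈ 237.32 ⇒ 237.
Site G: 407.1 ∈ [382.8, 655.0] ↔ index [81, 120].
81 + (407.1−382.8)·(120−81)/(655.0−382.8) = 81 + 24.3·39/272.2 ≈ 84.48, so AQI = 84.
AQIs: Site J=295, Site H=29, Site A=237, Site G=84. Sum = 295 + 29 + 237 + 84 = 645.

645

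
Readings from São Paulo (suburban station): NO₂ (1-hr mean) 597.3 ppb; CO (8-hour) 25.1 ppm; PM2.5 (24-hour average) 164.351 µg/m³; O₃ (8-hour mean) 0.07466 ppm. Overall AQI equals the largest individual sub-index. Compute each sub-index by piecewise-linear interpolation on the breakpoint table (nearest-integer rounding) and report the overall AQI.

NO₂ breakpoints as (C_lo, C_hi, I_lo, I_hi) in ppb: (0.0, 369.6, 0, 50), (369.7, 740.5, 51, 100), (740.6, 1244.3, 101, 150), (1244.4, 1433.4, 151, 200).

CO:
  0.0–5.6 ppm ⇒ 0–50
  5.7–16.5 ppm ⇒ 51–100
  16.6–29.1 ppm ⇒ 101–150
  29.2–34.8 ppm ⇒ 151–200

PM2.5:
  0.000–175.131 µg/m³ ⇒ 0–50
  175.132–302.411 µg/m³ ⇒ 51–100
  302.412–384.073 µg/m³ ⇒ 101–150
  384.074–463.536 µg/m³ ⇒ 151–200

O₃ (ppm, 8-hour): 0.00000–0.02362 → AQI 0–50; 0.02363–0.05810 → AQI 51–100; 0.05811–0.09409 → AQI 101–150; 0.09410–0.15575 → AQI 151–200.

NO₂: row 369.7–740.5 (AQI 51–100). (100−51)·(597.3−369.7)/(740.5−369.7) + 51 = 49·227.6/370.8 + 51 ≈ 81.08 → 81.
CO: row 16.6–29.1 (AQI 101–150). (150−101)·(25.1−16.6)/(29.1−16.6) + 101 = 49·8.5/12.5 + 101 ≈ 134.32 → 134.
PM2.5: 164.351 ∈ [0.000, 175.131] ↔ index [0, 50].
0 + (164.351−0.000)·(50−0)/(175.131−0.000) = 0 + 164.351·50/175.131 ≈ 46.92, so AQI = 47.
O₃: 0.07466 ∈ [0.05811, 0.09409] ↔ index [101, 150].
101 + (0.07466−0.05811)·(150−101)/(0.09409−0.05811) = 101 + 0.01655·49/0.03598 ≈ 123.54, so AQI = 124.
Sub-indices: NO₂→81, CO→134, PM2.5→47, O₃→124. Overall AQI = max = 134; dominant pollutant is CO.

134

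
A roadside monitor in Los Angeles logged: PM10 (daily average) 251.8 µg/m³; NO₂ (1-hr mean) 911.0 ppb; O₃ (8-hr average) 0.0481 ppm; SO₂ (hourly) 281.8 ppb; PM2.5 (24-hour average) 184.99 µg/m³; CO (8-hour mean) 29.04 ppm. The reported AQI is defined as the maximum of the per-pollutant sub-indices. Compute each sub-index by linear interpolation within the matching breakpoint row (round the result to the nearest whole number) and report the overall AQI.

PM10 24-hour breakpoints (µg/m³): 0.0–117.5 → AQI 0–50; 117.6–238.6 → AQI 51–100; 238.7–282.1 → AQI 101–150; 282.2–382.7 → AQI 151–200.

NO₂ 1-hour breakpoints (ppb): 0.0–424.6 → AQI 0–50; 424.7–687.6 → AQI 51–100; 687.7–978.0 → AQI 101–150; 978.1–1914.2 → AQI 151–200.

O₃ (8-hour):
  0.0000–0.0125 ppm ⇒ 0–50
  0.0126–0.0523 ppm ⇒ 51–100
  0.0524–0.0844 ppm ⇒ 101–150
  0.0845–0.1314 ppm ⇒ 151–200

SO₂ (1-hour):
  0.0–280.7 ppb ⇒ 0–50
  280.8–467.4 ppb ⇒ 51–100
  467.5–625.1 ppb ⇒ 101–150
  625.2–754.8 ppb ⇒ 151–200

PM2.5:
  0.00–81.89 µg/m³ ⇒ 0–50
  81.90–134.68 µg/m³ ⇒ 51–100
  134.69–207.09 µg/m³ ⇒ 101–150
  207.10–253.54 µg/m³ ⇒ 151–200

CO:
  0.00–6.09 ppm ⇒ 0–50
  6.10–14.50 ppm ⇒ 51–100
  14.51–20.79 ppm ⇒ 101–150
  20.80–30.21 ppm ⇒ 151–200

194

PM10: row 238.7–282.1 (AQI 101–150). (150−101)·(251.8−238.7)/(282.1−238.7) + 101 = 49·13.1/43.4 + 101 ≈ 115.79 → 116.
NO₂: 911.0 lies in 687.7–978.0, so I_lo=101, I_hi=150, C_lo=687.7, C_hi=978.0.
(150−101)/(978.0−687.7) × (911.0−687.7) + 101 = 49/290.3 × 223.3 + 101 ≈ 138.69 → 139.
O₃ 0.0481: bracket 0.0126–0.0523 → index 51–100; slope 49/0.0397, offset 0.0355.
AQI = 51 + 49/0.0397·0.0355 ≈ 94.82 ⇒ 95.
SO₂: 281.8 lies in 280.8–467.4, so I_lo=51, I_hi=100, C_lo=280.8, C_hi=467.4.
(100−51)/(467.4−280.8) × (281.8−280.8) + 51 = 49/186.6 × 1.0 + 51 ≈ 51.26 → 51.
PM2.5 184.99: bracket 134.69–207.09 → index 101–150; slope 49/72.40, offset 50.30.
AQI = 101 + 49/72.40·50.30 ≈ 135.04 ⇒ 135.
CO: 29.04 ∈ [20.80, 30.21] ↔ index [151, 200].
151 + (29.04−20.80)·(200−151)/(30.21−20.80) = 151 + 8.24·49/9.41 ≈ 193.91, so AQI = 194.
Sub-indices: PM10→116, NO₂→139, O₃→95, SO₂→51, PM2.5→135, CO→194. Overall AQI = max = 194; dominant pollutant is CO.
AQI 194: Unhealthy.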